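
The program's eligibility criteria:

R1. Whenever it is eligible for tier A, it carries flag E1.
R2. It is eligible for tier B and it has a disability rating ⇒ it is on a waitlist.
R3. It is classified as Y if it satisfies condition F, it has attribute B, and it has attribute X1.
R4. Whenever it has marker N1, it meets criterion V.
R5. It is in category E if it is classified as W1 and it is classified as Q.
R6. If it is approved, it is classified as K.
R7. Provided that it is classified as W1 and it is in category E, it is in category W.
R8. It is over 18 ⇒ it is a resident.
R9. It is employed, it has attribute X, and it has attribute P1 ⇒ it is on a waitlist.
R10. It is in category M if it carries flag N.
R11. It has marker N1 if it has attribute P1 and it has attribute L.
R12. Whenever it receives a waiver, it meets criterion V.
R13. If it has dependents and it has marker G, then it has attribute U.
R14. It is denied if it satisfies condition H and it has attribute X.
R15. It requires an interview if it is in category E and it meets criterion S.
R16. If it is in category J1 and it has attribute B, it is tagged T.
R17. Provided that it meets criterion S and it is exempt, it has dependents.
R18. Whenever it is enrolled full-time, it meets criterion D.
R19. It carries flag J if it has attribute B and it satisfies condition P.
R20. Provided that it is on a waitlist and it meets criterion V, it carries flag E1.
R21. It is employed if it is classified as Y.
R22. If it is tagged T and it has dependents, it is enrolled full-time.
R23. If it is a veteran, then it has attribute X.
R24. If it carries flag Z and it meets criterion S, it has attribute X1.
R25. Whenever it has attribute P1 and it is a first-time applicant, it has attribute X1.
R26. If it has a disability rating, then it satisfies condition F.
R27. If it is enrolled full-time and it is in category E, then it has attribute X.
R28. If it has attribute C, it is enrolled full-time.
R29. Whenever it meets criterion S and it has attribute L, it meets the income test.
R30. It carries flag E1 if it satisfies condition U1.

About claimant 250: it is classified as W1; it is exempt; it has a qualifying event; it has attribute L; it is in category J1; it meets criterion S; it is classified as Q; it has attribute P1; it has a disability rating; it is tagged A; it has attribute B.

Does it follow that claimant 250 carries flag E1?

No

Forward chaining from the given facts derives: is in category E, is in category W, has marker N1, requires an interview, is tagged T, has dependents, is enrolled full-time, satisfies condition F, has attribute X, meets the income test, meets criterion V, meets criterion D.
Rules concluding "it carries flag E1": R1 needs "it is eligible for tier A"; R20 needs "it is on a waitlist"; R30 needs "it satisfies condition U1" — none of these are established.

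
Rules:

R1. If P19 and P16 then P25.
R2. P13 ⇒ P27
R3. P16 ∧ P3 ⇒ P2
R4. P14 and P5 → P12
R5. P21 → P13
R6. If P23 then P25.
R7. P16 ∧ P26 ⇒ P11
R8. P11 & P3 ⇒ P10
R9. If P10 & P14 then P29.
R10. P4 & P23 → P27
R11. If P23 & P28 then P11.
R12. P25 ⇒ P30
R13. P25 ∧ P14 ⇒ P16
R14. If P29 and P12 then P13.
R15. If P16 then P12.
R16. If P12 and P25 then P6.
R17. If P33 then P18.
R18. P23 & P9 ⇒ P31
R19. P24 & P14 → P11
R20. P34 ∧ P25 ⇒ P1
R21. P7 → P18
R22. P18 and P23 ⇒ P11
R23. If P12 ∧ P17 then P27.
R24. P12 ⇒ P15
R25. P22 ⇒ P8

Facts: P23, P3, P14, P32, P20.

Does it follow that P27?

Forward chaining from the given facts derives: P25, P30, P16, P12, P6, P15, P2.
Rules concluding P27: R2 needs P13; R10 needs P4; R23 needs P17 — none of these are established.

No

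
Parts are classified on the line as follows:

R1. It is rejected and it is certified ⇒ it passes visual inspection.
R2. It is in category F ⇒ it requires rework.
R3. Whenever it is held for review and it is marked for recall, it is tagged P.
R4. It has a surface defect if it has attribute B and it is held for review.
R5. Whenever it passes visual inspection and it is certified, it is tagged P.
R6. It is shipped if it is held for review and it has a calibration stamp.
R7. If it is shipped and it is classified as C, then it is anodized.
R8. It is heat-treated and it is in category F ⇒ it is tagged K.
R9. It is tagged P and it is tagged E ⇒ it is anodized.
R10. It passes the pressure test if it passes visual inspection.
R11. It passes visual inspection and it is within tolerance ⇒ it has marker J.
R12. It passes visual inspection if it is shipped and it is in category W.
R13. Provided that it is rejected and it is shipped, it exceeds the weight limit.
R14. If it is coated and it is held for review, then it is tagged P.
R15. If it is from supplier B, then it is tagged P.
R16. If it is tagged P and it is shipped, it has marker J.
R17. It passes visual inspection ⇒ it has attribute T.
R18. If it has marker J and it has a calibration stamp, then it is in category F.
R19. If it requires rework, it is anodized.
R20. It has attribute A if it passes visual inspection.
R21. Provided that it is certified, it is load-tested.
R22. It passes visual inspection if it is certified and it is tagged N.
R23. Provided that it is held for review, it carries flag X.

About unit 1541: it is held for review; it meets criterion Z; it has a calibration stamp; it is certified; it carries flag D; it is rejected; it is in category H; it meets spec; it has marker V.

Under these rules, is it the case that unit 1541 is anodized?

Yes

By R1 (it is rejected, it is certified): it passes visual inspection.
By R5 (it passes visual inspection, it is certified): it is tagged P.
By R6 (it is held for review, it has a calibration stamp): it is shipped.
By R16 (it is tagged P, it is shipped): it has marker J.
By R18 (it has marker J, it has a calibration stamp): it is in category F.
By R2 (it is in category F): it requires rework.
By R19 (it requires rework): it is anodized.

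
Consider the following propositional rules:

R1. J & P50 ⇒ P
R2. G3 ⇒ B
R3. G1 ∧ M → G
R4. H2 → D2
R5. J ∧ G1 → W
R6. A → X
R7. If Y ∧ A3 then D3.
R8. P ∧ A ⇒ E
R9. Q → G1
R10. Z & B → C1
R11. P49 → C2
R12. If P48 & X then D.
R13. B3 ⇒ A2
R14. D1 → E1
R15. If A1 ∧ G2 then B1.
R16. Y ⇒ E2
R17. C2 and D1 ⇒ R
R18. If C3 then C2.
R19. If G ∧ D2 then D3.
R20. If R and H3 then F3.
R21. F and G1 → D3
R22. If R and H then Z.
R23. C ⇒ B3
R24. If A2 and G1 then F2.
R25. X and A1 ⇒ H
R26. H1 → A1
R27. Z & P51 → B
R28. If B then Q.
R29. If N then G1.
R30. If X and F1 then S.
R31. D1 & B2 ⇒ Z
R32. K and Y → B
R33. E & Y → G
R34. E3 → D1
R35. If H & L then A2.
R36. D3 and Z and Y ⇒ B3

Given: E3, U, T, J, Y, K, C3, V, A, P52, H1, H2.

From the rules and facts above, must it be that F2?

No

Forward chaining from the given facts derives: D2, X, E2, C2, A1, B, D1, E1, R, H, Q, G1, Z, W, C1.
The only rule concluding F2 is R24, which needs A2; that is never established.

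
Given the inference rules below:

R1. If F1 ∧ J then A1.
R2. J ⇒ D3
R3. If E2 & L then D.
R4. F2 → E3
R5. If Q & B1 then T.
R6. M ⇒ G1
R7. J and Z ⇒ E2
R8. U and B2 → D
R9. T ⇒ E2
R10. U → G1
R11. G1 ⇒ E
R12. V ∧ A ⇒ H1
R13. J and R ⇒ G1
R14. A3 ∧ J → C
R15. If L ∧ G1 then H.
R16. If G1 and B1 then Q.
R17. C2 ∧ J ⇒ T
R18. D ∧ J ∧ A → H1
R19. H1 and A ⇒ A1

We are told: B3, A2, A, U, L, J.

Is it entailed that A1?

No

Forward chaining from the given facts derives: D3, G1, E, H.
Rules concluding A1: R1 needs F1; R19 needs H1 — none of these are established.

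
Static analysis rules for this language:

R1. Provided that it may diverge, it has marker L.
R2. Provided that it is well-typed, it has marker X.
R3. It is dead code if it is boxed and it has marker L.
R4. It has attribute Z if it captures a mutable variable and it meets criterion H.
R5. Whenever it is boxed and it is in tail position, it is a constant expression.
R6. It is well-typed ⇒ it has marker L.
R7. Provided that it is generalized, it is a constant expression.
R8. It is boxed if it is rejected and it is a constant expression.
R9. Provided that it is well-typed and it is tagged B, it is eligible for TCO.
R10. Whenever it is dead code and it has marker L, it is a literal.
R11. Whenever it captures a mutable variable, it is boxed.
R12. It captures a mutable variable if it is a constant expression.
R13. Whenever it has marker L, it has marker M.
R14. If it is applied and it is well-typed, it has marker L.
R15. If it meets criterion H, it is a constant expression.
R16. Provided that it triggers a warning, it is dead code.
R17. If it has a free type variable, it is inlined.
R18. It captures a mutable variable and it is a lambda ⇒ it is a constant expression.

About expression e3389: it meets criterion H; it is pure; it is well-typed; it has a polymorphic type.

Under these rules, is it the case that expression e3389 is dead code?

Yes

By R6 (it is well-typed): it has marker L.
By R15 (it meets criterion H): it is a constant expression.
By R12 (it is a constant expression): it captures a mutable variable.
By R11 (it captures a mutable variable): it is boxed.
By R3 (it is boxed, it has marker L): it is dead code.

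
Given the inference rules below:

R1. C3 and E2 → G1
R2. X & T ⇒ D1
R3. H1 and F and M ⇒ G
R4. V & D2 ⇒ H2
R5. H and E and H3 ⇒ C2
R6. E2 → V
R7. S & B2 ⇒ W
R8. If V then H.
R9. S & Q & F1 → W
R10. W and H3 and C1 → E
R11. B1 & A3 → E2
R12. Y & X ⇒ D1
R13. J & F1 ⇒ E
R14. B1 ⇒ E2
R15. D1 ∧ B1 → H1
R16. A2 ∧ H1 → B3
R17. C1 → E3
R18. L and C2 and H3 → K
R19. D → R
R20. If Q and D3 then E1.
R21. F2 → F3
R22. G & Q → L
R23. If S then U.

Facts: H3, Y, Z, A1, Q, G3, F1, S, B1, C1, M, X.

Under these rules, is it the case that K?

No

Forward chaining from the given facts derives: W, E, D1, E2, H1, E3, U, V, H, C2.
The only rule concluding K is R18, which needs L; that is never established.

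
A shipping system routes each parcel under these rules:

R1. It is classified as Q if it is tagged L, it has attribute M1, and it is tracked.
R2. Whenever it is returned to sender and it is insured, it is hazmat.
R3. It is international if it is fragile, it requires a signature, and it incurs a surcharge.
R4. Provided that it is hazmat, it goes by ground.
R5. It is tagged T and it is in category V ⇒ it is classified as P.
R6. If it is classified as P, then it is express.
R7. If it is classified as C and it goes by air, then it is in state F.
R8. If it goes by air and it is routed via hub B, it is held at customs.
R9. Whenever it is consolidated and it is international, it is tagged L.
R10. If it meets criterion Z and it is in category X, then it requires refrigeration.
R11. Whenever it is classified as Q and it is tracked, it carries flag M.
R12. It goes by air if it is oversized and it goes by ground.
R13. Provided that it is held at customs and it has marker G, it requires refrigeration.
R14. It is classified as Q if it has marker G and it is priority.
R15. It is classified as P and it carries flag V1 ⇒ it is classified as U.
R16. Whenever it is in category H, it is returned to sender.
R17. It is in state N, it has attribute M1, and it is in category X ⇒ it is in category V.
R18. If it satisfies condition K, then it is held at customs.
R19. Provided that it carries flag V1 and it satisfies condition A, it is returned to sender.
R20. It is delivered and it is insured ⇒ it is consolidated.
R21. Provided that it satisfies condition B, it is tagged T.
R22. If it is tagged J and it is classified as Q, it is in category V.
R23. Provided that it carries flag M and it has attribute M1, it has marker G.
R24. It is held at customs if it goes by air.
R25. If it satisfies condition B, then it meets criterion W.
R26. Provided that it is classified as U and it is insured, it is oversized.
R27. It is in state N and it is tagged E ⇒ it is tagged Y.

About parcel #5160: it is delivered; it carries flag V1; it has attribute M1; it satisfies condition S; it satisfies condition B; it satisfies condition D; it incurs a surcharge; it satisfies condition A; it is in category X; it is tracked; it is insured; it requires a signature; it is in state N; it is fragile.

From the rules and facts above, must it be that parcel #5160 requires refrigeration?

Yes

By R3 (it is fragile, it requires a signature, it incurs a surcharge): it is international.
By R17 (it is in state N, it has attribute M1, it is in category X): it is in category V.
By R19 (it carries flag V1, it satisfies condition A): it is returned to sender.
By R20 (it is delivered, it is insured): it is consolidated.
By R21 (it satisfies condition B): it is tagged T.
By R2 (it is returned to sender, it is insured): it is hazmat.
By R4 (it is hazmat): it goes by ground.
By R5 (it is tagged T, it is in category V): it is classified as P.
By R9 (it is consolidated, it is international): it is tagged L.
By R15 (it is classified as P, it carries flag V1): it is classified as U.
By R26 (it is classified as U, it is insured): it is oversized.
By R1 (it is tagged L, it has attribute M1, it is tracked): it is classified as Q.
By R11 (it is classified as Q, it is tracked): it carries flag M.
By R12 (it is oversized, it goes by ground): it goes by air.
By R23 (it carries flag M, it has attribute M1): it has marker G.
By R24 (it goes by air): it is held at customs.
By R13 (it is held at customs, it has marker G): it requires refrigeration.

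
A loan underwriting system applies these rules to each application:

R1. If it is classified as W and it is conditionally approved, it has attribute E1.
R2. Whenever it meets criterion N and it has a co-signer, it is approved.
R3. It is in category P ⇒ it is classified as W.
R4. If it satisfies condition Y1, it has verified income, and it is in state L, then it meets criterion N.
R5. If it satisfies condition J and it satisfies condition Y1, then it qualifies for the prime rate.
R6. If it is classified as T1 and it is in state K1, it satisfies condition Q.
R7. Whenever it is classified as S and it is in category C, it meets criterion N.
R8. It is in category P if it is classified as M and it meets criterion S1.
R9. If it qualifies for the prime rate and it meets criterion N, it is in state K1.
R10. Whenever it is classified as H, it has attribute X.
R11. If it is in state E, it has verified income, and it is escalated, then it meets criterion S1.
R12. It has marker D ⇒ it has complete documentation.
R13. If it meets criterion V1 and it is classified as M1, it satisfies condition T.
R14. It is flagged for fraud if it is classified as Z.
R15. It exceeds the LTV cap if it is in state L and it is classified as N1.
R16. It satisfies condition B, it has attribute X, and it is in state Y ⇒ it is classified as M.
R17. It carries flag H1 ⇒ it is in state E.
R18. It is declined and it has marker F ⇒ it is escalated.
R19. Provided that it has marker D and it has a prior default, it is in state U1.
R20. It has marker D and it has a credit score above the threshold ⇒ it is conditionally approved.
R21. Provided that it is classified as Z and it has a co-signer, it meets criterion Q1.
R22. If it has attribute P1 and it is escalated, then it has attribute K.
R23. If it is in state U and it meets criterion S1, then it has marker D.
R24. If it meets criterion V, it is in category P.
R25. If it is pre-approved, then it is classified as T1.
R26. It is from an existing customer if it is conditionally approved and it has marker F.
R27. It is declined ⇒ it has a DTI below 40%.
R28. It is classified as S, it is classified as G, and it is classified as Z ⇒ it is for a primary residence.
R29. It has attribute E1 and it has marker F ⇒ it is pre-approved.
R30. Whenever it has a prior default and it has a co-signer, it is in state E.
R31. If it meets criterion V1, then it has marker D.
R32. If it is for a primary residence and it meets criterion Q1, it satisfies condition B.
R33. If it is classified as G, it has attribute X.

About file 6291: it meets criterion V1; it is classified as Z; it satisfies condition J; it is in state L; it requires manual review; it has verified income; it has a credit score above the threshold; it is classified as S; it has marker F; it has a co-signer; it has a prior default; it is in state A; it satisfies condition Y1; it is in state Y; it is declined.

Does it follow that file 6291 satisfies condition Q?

No

Forward chaining from the given facts derives: meets criterion N, qualifies for the prime rate, is in state K1, is flagged for fraud, is escalated, meets criterion Q1, has a DTI below 40%, is in state E, has marker D, is approved, meets criterion S1, has complete documentation, is in state U1, is conditionally approved, is from an existing customer.
The only rule concluding "it satisfies condition Q" is R6, which needs "it is classified as T1"; that is never established.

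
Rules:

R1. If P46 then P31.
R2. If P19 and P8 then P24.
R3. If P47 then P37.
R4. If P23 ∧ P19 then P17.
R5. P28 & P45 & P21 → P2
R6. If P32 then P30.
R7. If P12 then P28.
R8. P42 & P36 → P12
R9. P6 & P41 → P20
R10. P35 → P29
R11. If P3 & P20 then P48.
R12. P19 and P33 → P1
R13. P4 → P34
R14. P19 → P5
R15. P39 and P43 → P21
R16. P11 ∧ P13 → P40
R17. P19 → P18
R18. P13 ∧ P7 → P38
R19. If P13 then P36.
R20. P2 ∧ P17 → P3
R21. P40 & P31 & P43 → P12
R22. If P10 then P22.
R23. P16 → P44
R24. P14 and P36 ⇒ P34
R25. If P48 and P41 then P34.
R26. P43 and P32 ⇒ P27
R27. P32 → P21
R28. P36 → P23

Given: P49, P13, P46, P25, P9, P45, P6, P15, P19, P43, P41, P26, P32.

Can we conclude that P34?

Forward chaining from the given facts derives: P31, P30, P20, P5, P18, P36, P27, P21, P23, P17.
Rules concluding P34: R13 needs P4; R24 needs P14; R25 needs P48 — none of these are established.

No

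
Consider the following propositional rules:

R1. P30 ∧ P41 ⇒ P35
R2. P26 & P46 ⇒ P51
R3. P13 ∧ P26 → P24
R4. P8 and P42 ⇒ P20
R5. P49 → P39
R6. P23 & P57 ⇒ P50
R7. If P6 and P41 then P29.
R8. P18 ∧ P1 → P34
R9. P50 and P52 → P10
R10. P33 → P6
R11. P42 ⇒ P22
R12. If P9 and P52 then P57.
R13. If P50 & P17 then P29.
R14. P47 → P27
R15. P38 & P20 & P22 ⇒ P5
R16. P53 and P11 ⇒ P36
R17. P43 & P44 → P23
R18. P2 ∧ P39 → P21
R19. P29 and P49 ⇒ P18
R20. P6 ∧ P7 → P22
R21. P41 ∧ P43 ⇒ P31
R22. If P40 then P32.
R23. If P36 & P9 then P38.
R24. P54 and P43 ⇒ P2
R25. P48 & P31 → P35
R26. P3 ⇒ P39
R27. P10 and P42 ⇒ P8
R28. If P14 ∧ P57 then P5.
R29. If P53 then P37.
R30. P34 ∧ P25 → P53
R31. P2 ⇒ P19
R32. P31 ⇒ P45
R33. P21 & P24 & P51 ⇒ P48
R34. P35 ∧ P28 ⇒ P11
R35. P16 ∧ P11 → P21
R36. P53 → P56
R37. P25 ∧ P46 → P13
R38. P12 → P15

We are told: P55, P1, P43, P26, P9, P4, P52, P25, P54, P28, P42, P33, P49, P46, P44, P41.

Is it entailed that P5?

P51  (by R2: P26, P46)
P39  (by R5: P49)
P6  (by R10: P33)
P22  (by R11: P42)
P57  (by R12: P9, P52)
P23  (by R17: P43, P44)
P31  (by R21: P41, P43)
P2  (by R24: P54, P43)
P13  (by R37: P25, P46)
P24  (by R3: P13, P26)
P50  (by R6: P23, P57)
P29  (by R7: P6, P41)
P10  (by R9: P50, P52)
P21  (by R18: P2, P39)
P18  (by R19: P29, P49)
P8  (by R27: P10, P42)
P48  (by R33: P21, P24, P51)
P20  (by R4: P8, P42)
P34  (by R8: P18, P1)
P35  (by R25: P48, P31)
P53  (by R30: P34, P25)
P11  (by R34: P35, P28)
P36  (by R16: P53, P11)
P38  (by R23: P36, P9)
P5  (by R15: P38, P20, P22)

Yes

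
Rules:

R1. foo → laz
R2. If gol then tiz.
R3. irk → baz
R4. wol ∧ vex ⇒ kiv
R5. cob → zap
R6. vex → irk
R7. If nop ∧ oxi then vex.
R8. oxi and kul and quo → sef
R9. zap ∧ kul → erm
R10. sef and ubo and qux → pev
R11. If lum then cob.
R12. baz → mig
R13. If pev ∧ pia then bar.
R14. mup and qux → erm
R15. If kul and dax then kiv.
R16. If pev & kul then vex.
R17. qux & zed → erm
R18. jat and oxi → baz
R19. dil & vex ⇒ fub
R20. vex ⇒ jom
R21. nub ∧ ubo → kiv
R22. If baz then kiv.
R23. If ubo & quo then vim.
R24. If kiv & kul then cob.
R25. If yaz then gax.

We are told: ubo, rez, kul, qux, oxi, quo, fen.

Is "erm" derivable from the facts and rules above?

Yes

sef  (by R8: oxi, kul, quo)
pev  (by R10: sef, ubo, qux)
vex  (by R16: pev, kul)
irk  (by R6: vex)
baz  (by R3: irk)
kiv  (by R22: baz)
cob  (by R24: kiv, kul)
zap  (by R5: cob)
erm  (by R9: zap, kul)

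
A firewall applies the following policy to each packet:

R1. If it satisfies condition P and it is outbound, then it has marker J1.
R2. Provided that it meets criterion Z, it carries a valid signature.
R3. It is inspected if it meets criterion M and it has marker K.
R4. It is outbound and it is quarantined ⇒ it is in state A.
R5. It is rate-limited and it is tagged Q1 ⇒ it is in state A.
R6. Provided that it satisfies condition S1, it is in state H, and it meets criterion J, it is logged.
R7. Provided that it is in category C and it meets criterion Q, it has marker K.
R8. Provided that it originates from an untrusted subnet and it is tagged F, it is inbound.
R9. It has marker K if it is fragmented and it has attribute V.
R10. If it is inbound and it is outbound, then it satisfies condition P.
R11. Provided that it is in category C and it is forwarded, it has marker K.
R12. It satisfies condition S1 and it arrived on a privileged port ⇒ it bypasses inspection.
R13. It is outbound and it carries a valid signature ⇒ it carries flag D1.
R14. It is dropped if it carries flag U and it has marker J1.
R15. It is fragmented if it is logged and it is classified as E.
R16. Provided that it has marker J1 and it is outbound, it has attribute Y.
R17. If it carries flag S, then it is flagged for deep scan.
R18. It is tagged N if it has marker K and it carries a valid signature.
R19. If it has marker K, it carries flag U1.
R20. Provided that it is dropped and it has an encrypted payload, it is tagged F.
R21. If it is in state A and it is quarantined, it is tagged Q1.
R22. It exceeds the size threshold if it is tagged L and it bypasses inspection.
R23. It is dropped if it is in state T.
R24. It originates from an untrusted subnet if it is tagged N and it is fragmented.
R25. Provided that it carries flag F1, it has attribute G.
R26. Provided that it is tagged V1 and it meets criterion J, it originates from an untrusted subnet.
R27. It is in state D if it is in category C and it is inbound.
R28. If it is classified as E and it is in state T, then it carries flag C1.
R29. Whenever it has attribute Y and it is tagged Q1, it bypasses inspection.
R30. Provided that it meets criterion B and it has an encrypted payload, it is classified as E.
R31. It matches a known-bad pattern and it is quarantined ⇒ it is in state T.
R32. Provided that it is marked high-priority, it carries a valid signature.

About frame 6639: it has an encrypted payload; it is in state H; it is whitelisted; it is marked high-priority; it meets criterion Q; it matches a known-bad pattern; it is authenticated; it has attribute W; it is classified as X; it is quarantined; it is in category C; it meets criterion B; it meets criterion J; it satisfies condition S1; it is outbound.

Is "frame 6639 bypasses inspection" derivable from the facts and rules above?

By R4 (it is outbound, it is quarantined): it is in state A.
By R6 (it satisfies condition S1, it is in state H, it meets criterion J): it is logged.
By R7 (it is in category C, it meets criterion Q): it has marker K.
By R21 (it is in state A, it is quarantined): it is tagged Q1.
By R30 (it meets criterion B, it has an encrypted payload): it is classified as E.
By R31 (it matches a known-bad pattern, it is quarantined): it is in state T.
By R32 (it is marked high-priority): it carries a valid signature.
By R15 (it is logged, it is classified as E): it is fragmented.
By R18 (it has marker K, it carries a valid signature): it is tagged N.
By R23 (it is in state T): it is dropped.
By R24 (it is tagged N, it is fragmented): it originates from an untrusted subnet.
By R20 (it is dropped, it has an encrypted payload): it is tagged F.
By R8 (it originates from an untrusted subnet, it is tagged F): it is inbound.
By R10 (it is inbound, it is outbound): it satisfies condition P.
By R1 (it satisfies condition P, it is outbound): it has marker J1.
By R16 (it has marker J1, it is outbound): it has attribute Y.
By R29 (it has attribute Y, it is tagged Q1): it bypasses inspection.

Yes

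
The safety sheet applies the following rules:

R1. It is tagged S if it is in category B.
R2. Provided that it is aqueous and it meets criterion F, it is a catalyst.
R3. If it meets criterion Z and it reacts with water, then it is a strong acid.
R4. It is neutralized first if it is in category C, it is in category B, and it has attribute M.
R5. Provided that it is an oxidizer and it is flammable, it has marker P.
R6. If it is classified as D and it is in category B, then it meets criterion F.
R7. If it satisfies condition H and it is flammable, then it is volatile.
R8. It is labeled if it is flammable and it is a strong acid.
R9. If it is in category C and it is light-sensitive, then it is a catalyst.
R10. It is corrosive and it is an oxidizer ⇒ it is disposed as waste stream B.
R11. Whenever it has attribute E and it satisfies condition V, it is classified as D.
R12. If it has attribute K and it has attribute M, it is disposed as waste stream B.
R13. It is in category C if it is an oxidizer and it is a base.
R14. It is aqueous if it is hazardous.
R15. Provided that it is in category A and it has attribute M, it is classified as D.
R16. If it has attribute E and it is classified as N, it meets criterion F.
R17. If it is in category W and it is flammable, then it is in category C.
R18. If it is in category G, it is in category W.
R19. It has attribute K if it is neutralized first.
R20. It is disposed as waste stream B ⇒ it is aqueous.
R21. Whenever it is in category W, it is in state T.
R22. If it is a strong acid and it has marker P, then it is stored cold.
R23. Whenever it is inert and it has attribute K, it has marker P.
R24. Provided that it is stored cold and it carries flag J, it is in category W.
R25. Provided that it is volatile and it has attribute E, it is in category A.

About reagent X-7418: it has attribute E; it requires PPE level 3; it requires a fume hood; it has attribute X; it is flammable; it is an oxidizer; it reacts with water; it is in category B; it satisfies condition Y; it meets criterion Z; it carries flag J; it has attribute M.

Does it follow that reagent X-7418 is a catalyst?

No

Forward chaining from the given facts derives: is tagged S, is a strong acid, has marker P, is labeled, is stored cold, is in category W, is in category C, is in state T, is neutralized first, has attribute K, is disposed as waste stream B, is aqueous.
Rules concluding "it is a catalyst": R2 needs "it meets criterion F"; R9 needs "it is light-sensitive" — none of these are established.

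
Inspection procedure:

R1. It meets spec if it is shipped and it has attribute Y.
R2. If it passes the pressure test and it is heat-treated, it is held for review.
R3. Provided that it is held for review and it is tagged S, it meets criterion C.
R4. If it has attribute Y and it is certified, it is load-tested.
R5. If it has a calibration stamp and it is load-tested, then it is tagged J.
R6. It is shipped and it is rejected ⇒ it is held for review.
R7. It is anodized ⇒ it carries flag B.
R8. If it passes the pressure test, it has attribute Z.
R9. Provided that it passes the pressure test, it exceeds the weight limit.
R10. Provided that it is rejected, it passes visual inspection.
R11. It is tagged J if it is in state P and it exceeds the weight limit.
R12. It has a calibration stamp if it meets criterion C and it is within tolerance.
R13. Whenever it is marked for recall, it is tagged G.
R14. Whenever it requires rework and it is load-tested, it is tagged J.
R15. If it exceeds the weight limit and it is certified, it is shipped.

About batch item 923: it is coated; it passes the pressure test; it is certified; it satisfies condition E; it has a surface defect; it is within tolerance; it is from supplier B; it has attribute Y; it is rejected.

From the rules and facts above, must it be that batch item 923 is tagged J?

No

Forward chaining from the given facts derives: is load-tested, has attribute Z, exceeds the weight limit, passes visual inspection, is shipped, meets spec, is held for review.
Rules concluding "it is tagged J": R5 needs "it has a calibration stamp"; R11 needs "it is in state P"; R14 needs "it requires rework" — none of these are established.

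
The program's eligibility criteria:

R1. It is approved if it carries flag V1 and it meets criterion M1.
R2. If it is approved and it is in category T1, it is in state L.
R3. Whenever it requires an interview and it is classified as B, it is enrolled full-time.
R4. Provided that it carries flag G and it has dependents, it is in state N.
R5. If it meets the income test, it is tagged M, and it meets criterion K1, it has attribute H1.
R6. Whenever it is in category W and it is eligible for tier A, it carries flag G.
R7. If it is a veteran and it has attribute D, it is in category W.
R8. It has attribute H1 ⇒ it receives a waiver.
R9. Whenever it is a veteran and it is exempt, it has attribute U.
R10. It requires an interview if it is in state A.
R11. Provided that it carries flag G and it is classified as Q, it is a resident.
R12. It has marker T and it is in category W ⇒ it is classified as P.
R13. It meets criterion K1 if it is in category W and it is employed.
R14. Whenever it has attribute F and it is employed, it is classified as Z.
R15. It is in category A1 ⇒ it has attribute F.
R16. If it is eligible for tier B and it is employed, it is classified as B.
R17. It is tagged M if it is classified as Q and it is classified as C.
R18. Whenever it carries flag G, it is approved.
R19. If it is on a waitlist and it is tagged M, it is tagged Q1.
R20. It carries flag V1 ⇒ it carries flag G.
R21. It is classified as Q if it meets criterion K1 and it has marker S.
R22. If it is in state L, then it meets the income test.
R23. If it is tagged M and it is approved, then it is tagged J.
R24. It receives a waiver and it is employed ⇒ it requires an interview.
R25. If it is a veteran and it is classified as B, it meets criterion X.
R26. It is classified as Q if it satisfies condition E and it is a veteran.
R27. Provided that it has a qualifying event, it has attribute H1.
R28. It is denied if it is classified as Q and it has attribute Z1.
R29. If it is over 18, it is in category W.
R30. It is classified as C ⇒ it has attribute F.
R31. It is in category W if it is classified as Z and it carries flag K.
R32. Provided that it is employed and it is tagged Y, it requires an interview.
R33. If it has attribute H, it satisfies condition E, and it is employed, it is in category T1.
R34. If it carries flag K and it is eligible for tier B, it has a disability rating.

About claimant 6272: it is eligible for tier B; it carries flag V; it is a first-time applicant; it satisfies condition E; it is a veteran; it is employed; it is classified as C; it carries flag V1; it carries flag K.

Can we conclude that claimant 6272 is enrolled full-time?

No

Forward chaining from the given facts derives: is classified as B, carries flag G, meets criterion X, is classified as Q, has attribute F, has a disability rating, is a resident, is classified as Z, is tagged M, is approved, is tagged J, is in category W, meets criterion K1.
The only rule concluding "it is enrolled full-time" is R3, which needs "it requires an interview"; that is never established.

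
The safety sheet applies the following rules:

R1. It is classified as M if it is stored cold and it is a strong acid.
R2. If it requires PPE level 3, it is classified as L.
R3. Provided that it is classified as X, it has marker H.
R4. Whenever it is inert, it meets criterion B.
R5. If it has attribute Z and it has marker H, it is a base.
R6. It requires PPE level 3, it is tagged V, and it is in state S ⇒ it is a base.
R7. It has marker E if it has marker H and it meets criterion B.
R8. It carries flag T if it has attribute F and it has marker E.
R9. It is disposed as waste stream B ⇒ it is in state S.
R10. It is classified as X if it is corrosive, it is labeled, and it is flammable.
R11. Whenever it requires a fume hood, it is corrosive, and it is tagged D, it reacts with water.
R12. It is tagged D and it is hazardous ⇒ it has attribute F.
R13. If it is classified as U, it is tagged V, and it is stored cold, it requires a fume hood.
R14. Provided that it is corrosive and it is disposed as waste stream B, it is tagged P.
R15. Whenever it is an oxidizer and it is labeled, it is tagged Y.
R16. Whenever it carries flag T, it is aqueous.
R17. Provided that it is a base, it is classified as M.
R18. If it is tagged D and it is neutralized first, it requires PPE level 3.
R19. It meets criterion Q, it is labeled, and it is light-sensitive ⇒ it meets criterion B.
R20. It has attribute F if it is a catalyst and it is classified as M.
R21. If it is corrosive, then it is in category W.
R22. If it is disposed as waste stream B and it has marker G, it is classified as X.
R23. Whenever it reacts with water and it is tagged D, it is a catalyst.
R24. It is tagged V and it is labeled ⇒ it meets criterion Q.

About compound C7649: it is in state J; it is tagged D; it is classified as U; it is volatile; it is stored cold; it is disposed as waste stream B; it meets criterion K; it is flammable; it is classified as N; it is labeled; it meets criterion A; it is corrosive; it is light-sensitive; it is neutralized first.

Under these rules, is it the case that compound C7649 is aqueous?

No

Forward chaining from the given facts derives: is in state S, is classified as X, is tagged P, requires PPE level 3, is in category W, is classified as L, has marker H.
The only rule concluding "it is aqueous" is R16, which needs "it carries flag T"; that is never established.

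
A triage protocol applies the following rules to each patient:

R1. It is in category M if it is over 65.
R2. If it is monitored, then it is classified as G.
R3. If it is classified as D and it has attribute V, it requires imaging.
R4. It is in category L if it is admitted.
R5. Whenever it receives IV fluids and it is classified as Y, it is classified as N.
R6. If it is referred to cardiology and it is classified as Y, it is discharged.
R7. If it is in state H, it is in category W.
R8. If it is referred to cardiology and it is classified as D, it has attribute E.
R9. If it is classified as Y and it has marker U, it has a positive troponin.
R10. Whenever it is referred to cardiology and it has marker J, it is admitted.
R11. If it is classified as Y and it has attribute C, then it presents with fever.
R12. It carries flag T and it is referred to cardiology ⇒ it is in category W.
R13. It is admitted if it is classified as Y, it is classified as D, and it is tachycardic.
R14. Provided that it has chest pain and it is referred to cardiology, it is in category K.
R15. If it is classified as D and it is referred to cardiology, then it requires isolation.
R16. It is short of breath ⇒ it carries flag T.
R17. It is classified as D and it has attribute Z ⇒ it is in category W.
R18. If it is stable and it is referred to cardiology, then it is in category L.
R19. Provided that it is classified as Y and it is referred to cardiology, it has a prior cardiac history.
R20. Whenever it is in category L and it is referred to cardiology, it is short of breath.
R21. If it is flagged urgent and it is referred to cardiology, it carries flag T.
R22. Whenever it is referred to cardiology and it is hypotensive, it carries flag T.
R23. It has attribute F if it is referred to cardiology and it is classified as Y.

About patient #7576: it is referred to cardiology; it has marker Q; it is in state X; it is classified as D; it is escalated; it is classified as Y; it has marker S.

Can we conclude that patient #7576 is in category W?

No

Forward chaining from the given facts derives: is discharged, has attribute E, requires isolation, has a prior cardiac history, has attribute F.
Rules concluding "it is in category W": R7 needs "it is in state H"; R12 needs "it carries flag T"; R17 needs "it has attribute Z" — none of these are established.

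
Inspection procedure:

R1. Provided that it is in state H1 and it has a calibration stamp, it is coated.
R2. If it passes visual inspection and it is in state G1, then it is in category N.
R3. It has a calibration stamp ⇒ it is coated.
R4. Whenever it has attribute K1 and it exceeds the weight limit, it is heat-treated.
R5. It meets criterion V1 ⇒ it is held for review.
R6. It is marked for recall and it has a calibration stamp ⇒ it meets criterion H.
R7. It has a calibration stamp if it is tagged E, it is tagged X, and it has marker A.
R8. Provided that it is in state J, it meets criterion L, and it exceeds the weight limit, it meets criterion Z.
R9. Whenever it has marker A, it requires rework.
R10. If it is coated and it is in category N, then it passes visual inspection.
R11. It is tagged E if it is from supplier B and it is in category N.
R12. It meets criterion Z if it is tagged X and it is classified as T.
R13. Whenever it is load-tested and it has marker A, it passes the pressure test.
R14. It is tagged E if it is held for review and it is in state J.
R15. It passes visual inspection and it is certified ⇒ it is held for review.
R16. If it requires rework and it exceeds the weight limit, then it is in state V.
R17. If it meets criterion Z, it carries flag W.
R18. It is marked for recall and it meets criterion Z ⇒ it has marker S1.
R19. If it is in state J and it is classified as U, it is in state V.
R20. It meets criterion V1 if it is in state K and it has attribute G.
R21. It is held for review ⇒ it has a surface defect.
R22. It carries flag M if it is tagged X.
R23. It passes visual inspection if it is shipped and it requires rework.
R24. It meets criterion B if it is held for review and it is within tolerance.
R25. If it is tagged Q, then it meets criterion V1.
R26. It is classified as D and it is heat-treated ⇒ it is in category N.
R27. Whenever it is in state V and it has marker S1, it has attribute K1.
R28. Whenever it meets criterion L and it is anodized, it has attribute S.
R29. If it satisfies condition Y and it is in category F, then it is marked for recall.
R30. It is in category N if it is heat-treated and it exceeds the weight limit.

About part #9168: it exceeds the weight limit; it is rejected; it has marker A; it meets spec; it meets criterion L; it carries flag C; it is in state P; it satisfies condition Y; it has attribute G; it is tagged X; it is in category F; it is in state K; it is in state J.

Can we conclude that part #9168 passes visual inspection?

Yes

By R8 (it is in state J, it meets criterion L, it exceeds the weight limit): it meets criterion Z.
By R9 (it has marker A): it requires rework.
By R16 (it requires rework, it exceeds the weight limit): it is in state V.
By R20 (it is in state K, it has attribute G): it meets criterion V1.
By R29 (it satisfies condition Y, it is in category F): it is marked for recall.
By R5 (it meets criterion V1): it is held for review.
By R14 (it is held for review, it is in state J): it is tagged E.
By R18 (it is marked for recall, it meets criterion Z): it has marker S1.
By R27 (it is in state V, it has marker S1): it has attribute K1.
By R4 (it has attribute K1, it exceeds the weight limit): it is heat-treated.
By R7 (it is tagged E, it is tagged X, it has marker A): it has a calibration stamp.
By R30 (it is heat-treated, it exceeds the weight limit): it is in category N.
By R3 (it has a calibration stamp): it is coated.
By R10 (it is coated, it is in category N): it passes visual inspection.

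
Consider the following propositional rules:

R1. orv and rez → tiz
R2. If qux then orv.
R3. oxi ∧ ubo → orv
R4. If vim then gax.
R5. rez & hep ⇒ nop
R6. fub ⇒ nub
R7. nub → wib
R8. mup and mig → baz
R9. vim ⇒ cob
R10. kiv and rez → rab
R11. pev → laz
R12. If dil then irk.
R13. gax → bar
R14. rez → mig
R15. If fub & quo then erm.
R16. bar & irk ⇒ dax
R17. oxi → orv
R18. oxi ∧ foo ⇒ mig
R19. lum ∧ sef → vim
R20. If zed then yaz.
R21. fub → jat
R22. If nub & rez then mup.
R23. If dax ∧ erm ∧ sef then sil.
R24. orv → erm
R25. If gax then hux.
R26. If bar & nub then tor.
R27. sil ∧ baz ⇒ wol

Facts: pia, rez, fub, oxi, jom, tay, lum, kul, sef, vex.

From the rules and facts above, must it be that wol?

No

Forward chaining from the given facts derives: nub, wib, mig, orv, vim, jat, mup, erm, tiz, gax, baz, cob, bar, hux, tor.
The only rule concluding wol is R27, which needs sil; that is never established.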